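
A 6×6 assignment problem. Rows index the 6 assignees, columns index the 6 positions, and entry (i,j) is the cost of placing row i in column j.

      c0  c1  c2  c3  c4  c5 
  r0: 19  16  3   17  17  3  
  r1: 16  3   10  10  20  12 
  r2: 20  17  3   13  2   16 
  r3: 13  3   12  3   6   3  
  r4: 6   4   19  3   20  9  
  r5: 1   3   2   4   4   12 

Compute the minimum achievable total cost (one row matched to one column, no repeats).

Minimum assignment cost: 15

optimal assignment: row0→col2 (cost 3), row1→col1 (cost 3), row2→col4 (cost 2), row3→col5 (cost 3), row4→col3 (cost 3), row5→col0 (cost 1)
total = 3 + 3 + 2 + 3 + 3 + 1 = 15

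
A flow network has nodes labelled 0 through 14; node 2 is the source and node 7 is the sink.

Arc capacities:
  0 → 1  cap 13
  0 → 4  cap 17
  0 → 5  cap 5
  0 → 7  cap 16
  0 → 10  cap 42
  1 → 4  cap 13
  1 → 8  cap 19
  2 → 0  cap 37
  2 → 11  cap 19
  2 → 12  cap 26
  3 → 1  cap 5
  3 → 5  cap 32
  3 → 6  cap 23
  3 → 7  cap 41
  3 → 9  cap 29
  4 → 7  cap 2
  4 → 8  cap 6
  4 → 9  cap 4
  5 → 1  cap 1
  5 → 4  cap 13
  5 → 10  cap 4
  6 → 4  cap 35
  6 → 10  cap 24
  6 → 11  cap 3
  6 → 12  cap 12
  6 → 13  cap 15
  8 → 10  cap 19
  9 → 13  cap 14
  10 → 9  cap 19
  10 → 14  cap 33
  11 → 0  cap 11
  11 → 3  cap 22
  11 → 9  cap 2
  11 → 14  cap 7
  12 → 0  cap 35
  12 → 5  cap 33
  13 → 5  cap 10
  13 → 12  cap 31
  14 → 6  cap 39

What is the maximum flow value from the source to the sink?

Maximum flow value: 40

augment #1: 2→0→7 bottleneck 16, total now 16
augment #2: 2→0→4→7 bottleneck 2, total now 18
augment #3: 2→11→3→7 bottleneck 19, total now 37
augment #4: 2→0→10→14→6→11→3→7 bottleneck 3, total now 40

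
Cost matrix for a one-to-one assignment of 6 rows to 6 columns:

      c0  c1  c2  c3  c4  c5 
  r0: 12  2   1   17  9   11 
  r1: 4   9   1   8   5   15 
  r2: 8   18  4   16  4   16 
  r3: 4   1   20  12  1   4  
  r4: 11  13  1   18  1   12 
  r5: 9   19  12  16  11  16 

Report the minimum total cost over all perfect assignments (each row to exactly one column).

Minimum assignment cost: 28

one of 2 optimal assignments: row0→col1 (cost 2), row1→col3 (cost 8), row2→col2 (cost 4), row3→col5 (cost 4), row4→col4 (cost 1), row5→col0 (cost 9)
total = 2 + 8 + 4 + 4 + 1 + 9 = 28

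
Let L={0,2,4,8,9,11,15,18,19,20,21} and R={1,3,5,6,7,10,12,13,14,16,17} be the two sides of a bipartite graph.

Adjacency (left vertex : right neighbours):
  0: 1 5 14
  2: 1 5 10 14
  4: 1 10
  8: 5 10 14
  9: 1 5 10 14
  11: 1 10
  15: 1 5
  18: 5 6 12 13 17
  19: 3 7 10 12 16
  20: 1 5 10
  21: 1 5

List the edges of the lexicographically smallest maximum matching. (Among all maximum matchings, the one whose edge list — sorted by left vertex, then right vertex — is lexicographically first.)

Lex-smallest maximum matching: {(0,1), (2,5), (4,10), (8,14), (18,6), (19,3)}

|M| = 6 (so the lex-smallest maximum matching has 6 edges)
process left vertices in ascending order; for each, take the smallest-labelled available neighbour that still permits 6 edges overall, or leave it unmatched if none does
lex-smallest matching: {0-1, 2-5, 4-10, 8-14, 18-6, 19-3}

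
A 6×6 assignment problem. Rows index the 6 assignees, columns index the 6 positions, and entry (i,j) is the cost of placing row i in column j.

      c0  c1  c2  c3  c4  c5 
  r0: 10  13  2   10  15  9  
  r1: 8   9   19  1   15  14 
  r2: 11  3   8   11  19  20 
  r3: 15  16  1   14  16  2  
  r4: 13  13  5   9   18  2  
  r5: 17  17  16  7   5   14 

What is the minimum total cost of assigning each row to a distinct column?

Minimum assignment cost: 22

optimal assignment: row0→col0 (cost 10), row1→col3 (cost 1), row2→col1 (cost 3), row3→col2 (cost 1), row4→col5 (cost 2), row5→col4 (cost 5)
total = 10 + 1 + 3 + 1 + 2 + 5 = 22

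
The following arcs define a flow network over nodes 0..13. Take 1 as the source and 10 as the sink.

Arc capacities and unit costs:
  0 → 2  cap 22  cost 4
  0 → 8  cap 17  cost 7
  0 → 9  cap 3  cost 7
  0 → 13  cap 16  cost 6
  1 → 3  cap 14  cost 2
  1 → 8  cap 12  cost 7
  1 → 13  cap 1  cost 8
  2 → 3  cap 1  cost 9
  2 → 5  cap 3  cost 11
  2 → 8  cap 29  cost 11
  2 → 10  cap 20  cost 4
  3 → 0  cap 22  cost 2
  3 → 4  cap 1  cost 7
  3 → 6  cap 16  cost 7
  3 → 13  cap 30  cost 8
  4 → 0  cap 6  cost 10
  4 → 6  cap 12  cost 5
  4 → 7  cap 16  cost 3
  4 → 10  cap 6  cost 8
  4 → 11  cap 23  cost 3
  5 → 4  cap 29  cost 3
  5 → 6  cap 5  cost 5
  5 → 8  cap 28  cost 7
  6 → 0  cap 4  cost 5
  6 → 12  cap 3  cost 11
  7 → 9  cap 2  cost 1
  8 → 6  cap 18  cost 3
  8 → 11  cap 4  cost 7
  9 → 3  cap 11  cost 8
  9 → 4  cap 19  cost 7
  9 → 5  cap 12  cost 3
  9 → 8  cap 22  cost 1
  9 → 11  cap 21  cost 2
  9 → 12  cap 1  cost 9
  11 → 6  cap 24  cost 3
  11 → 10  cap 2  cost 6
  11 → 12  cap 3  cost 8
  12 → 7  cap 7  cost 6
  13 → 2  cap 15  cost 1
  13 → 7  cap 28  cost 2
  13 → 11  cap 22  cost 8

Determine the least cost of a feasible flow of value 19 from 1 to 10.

shortest-cost path #1: 1→3→0→2→10 push 14 @ unit cost 12 (adds 168)
shortest-cost path #2: 1→13→2→10 push 1 @ unit cost 13 (adds 13)
shortest-cost path #3: 1→8→11→10 push 2 @ unit cost 20 (adds 40)
shortest-cost path #4: 1→8→6→0→2→10 push 2 @ unit cost 23 (adds 46)
total cost = 267

Minimum cost for 19 units: 267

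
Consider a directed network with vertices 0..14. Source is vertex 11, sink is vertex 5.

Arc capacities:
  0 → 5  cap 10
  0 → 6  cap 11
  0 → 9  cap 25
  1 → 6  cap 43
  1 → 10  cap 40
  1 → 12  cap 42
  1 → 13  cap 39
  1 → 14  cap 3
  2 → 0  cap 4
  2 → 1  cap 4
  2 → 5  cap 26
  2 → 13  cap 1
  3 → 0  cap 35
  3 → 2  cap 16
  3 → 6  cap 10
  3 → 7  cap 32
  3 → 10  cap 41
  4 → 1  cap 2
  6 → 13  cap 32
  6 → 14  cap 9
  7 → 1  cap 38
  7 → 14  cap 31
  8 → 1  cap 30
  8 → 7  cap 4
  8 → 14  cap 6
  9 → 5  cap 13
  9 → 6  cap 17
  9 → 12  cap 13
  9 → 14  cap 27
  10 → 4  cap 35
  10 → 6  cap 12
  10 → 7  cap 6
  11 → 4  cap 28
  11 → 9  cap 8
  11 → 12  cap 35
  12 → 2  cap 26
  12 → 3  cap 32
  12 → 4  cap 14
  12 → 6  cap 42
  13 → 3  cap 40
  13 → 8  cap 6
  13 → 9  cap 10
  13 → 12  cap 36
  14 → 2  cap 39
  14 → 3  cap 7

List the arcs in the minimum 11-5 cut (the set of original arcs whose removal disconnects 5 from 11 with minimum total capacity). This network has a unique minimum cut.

Min-cut arcs: {(4,1), (11,9), (11,12)} (total capacity 45)

augment #1: 11→9→5 push 8
augment #2: 11→12→2→5 push 26
augment #3: 11→12→3→0→5 push 9
augment #4: 11→4→1→13→9→5 push 2
max flow = 45; residual-reachable set from 11 gives S-side
cut edges (S→T): {(4,1), (11,9), (11,12)} total cap 45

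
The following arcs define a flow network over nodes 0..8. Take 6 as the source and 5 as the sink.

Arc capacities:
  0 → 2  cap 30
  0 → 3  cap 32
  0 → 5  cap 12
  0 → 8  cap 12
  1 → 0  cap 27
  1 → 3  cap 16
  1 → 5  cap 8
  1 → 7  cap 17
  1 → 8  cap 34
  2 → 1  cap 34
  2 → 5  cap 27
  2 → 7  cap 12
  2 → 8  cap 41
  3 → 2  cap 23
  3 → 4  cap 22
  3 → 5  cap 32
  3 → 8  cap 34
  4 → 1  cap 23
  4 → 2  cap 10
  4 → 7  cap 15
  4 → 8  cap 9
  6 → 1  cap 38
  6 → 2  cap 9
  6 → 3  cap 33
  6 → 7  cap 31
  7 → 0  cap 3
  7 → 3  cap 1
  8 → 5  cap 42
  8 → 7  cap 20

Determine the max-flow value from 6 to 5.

Maximum flow value: 84

augment #1: 6→1→5 bottleneck 8, total now 8
augment #2: 6→2→5 bottleneck 9, total now 17
augment #3: 6→3→5 bottleneck 32, total now 49
augment #4: 6→1→0→5 bottleneck 12, total now 61
augment #5: 6→1→8→5 bottleneck 18, total now 79
augment #6: 6→3→2→5 bottleneck 1, total now 80
augment #7: 6→7→0→2→5 bottleneck 3, total now 83
augment #8: 6→7→3→2→5 bottleneck 1, total now 84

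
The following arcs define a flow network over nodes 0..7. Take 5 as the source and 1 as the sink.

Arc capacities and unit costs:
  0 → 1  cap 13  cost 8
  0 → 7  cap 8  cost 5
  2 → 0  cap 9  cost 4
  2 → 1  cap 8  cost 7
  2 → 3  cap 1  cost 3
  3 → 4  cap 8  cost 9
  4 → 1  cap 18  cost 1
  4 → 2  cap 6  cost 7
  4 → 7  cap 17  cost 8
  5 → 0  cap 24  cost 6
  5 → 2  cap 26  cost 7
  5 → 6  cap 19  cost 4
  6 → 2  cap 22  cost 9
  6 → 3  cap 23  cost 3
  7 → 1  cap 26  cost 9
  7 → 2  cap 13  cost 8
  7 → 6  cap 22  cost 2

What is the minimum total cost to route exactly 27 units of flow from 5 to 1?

shortest-cost path #1: 5→0→1 push 13 @ unit cost 14 (adds 182)
shortest-cost path #2: 5→2→1 push 8 @ unit cost 14 (adds 112)
shortest-cost path #3: 5→6→3→4→1 push 6 @ unit cost 17 (adds 102)
total cost = 396

Minimum cost for 27 units: 396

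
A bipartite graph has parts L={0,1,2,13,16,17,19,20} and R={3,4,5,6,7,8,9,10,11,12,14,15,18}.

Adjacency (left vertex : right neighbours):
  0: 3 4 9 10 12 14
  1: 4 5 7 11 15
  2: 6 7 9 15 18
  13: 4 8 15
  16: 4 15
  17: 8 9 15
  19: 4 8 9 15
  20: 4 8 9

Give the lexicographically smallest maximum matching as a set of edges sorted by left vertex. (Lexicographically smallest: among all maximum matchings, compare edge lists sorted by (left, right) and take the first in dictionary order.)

|M| = 7 (so the lex-smallest maximum matching has 7 edges)
process left vertices in ascending order; for each, take the smallest-labelled available neighbour that still permits 7 edges overall, or leave it unmatched if none does
lex-smallest matching: {0-3, 1-5, 2-6, 13-4, 16-15, 17-8, 19-9}

Lex-smallest maximum matching: {(0,3), (1,5), (2,6), (13,4), (16,15), (17,8), (19,9)}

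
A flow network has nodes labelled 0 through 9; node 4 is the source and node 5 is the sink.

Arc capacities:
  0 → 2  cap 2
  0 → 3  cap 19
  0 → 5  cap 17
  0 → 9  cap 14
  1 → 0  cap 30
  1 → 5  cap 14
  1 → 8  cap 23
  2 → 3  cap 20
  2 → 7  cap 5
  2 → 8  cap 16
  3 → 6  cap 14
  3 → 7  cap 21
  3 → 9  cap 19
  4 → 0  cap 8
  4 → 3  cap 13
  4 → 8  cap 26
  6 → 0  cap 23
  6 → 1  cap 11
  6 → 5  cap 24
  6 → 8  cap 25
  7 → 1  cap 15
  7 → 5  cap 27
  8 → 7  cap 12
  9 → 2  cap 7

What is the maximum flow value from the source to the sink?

Maximum flow value: 33

augment #1: 4→0→5 bottleneck 8, total now 8
augment #2: 4→3→6→5 bottleneck 13, total now 21
augment #3: 4→8→7→5 bottleneck 12, total now 33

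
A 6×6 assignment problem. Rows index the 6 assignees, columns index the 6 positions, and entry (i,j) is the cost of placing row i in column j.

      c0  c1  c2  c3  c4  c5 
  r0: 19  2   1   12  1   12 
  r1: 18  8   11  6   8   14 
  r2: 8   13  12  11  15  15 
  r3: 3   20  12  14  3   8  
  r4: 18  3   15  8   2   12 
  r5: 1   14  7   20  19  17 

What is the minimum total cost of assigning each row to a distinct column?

optimal assignment: row0→col2 (cost 1), row1→col3 (cost 6), row2→col5 (cost 15), row3→col4 (cost 3), row4→col1 (cost 3), row5→col0 (cost 1)
total = 1 + 6 + 15 + 3 + 3 + 1 = 29

Minimum assignment cost: 29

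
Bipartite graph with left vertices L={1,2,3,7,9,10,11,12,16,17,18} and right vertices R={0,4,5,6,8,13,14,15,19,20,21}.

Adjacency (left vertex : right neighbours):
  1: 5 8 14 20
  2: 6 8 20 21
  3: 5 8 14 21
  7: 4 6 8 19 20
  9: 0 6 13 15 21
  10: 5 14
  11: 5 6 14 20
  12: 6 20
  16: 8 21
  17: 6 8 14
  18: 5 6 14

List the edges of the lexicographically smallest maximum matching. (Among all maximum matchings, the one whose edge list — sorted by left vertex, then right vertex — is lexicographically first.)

|M| = 8 (so the lex-smallest maximum matching has 8 edges)
process left vertices in ascending order; for each, take the smallest-labelled available neighbour that still permits 8 edges overall, or leave it unmatched if none does
lex-smallest matching: {1-5, 2-6, 3-8, 7-4, 9-0, 10-14, 11-20, 16-21}

Lex-smallest maximum matching: {(1,5), (2,6), (3,8), (7,4), (9,0), (10,14), (11,20), (16,21)}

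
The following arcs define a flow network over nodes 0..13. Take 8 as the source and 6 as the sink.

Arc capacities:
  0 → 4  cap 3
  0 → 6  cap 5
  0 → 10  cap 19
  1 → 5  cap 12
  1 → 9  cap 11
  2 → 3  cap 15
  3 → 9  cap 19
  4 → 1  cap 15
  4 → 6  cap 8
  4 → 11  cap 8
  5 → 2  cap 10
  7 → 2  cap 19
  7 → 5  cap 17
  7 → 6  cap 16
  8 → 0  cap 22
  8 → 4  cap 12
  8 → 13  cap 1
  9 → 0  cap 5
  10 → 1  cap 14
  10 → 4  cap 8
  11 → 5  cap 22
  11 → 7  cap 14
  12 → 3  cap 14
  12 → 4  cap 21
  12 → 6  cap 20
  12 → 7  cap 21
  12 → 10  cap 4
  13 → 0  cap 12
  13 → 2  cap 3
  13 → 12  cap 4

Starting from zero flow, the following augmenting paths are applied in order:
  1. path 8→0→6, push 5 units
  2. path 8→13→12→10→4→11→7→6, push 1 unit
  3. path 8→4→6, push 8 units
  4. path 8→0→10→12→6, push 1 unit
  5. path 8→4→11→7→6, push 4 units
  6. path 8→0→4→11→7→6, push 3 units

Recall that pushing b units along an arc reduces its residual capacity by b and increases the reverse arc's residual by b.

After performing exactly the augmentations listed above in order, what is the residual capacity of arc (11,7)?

after path 1 (8→0→6, push 5): res(11,7)=14
after path 2 (8→13→12→10→4→11→7→6, push 1): res(11,7)=13
after path 3 (8→4→6, push 8): res(11,7)=13
after path 4 (8→0→10→12→6, push 1): res(11,7)=13
after path 5 (8→4→11→7→6, push 4): res(11,7)=9
after path 6 (8→0→4→11→7→6, push 3): res(11,7)=6

Residual capacity of (11,7): 6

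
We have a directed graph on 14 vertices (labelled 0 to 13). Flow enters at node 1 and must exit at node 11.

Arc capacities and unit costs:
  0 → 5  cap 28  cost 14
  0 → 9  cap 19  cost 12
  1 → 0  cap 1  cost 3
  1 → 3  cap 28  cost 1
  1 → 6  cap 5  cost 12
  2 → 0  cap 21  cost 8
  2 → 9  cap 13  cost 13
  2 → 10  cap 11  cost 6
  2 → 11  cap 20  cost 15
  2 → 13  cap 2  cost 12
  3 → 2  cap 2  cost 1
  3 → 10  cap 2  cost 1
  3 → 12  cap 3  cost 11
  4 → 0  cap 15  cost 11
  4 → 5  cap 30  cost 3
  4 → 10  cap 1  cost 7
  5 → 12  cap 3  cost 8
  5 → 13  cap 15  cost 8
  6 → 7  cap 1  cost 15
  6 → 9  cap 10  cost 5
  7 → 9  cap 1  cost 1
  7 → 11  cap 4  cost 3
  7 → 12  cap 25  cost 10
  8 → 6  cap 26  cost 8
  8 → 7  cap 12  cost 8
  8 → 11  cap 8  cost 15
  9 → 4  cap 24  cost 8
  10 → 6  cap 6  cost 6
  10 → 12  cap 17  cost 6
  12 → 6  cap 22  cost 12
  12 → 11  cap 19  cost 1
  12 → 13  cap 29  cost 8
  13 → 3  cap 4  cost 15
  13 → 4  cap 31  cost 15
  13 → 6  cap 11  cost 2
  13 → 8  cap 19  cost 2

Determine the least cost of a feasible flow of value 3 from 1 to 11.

shortest-cost path #1: 1→3→10→12→11 push 2 @ unit cost 9 (adds 18)
shortest-cost path #2: 1→3→12→11 push 1 @ unit cost 13 (adds 13)
total cost = 31

Minimum cost for 3 units: 31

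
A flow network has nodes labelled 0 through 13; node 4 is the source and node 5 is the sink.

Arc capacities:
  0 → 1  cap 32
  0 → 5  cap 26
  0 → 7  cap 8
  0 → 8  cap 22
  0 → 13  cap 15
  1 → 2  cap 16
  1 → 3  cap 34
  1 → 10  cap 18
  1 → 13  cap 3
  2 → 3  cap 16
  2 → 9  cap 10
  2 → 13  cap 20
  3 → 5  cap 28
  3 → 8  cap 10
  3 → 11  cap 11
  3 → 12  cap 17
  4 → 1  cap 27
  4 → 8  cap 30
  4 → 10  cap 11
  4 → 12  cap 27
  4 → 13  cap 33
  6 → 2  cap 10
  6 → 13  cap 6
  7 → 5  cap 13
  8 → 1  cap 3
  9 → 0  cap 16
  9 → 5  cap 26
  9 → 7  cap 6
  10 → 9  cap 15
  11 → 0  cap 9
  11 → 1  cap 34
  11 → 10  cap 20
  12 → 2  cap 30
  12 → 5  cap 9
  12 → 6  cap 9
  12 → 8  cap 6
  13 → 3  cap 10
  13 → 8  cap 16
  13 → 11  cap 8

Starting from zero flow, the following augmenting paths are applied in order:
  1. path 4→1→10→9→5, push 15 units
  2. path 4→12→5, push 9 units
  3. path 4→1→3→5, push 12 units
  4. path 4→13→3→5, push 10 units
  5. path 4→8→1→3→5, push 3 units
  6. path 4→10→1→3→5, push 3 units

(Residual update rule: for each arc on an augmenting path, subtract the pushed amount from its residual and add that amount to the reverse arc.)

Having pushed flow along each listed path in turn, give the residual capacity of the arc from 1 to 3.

after path 1 (4→1→10→9→5, push 15): res(1,3)=34
after path 2 (4→12→5, push 9): res(1,3)=34
after path 3 (4→1→3→5, push 12): res(1,3)=22
after path 4 (4→13→3→5, push 10): res(1,3)=22
after path 5 (4→8→1→3→5, push 3): res(1,3)=19
after path 6 (4→10→1→3→5, push 3): res(1,3)=16

Residual capacity of (1,3): 16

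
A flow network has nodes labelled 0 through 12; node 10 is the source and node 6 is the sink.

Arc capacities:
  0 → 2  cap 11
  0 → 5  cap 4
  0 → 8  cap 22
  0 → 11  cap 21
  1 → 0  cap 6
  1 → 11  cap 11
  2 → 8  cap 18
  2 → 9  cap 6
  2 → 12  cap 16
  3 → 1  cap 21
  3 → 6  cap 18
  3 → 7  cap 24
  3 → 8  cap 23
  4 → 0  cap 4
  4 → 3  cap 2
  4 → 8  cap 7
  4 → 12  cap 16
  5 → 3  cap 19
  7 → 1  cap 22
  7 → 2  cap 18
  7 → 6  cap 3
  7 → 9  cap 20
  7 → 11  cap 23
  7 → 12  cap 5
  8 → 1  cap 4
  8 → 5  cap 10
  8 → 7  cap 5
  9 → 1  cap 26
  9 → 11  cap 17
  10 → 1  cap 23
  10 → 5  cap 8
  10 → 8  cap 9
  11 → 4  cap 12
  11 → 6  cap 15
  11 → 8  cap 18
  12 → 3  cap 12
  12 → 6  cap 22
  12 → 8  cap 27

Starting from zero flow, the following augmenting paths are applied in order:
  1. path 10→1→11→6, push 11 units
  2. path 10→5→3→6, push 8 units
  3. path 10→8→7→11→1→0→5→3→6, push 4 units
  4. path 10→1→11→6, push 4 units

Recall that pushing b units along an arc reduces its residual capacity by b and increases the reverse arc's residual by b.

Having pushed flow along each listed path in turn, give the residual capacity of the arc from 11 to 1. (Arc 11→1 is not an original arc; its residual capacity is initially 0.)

after path 1 (10→1→11→6, push 11): res(11,1)=11
after path 2 (10→5→3→6, push 8): res(11,1)=11
after path 3 (10→8→7→11→1→0→5→3→6, push 4): res(11,1)=7
after path 4 (10→1→11→6, push 4): res(11,1)=11

Residual capacity of (11,1): 11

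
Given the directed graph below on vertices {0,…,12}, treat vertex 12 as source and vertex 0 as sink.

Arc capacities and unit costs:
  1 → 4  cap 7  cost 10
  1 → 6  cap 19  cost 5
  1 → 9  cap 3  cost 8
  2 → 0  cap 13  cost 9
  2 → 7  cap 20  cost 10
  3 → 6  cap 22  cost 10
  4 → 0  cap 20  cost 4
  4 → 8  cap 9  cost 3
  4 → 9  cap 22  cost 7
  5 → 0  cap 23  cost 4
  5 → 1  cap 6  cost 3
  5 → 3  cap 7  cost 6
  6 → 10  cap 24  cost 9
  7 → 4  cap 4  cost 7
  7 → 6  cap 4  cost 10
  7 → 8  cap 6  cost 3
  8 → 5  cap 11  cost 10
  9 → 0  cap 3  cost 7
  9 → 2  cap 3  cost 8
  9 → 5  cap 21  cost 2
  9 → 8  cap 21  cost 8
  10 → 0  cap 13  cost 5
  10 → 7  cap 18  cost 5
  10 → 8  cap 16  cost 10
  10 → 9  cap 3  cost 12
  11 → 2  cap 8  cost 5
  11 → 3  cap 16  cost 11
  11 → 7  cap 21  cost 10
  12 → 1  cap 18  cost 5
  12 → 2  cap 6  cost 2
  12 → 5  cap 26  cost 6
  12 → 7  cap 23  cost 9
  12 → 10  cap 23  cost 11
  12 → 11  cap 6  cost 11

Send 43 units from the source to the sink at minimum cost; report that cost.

shortest-cost path #1: 12→5→0 push 23 @ unit cost 10 (adds 230)
shortest-cost path #2: 12→2→0 push 6 @ unit cost 11 (adds 66)
shortest-cost path #3: 12→10→0 push 13 @ unit cost 16 (adds 208)
shortest-cost path #4: 12→1→4→0 push 1 @ unit cost 19 (adds 19)
total cost = 523

Minimum cost for 43 units: 523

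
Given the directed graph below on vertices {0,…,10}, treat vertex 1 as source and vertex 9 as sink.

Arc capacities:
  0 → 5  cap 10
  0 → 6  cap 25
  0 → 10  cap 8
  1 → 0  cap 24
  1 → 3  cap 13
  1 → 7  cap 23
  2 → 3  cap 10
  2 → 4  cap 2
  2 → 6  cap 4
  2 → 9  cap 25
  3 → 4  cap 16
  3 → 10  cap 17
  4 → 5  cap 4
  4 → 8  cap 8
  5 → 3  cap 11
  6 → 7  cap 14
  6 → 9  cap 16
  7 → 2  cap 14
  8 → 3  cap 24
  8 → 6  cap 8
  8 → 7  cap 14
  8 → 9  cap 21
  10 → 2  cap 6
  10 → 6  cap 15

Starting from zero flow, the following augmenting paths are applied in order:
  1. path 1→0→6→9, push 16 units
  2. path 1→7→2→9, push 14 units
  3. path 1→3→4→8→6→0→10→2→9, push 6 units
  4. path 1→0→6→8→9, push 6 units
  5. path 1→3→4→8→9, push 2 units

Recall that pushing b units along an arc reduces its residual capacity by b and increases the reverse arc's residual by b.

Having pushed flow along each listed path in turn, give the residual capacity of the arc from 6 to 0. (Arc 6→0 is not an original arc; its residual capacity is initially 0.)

Residual capacity of (6,0): 16

after path 1 (1→0→6→9, push 16): res(6,0)=16
after path 2 (1→7→2→9, push 14): res(6,0)=16
after path 3 (1→3→4→8→6→0→10→2→9, push 6): res(6,0)=10
after path 4 (1→0→6→8→9, push 6): res(6,0)=16
after path 5 (1→3→4→8→9, push 2): res(6,0)=16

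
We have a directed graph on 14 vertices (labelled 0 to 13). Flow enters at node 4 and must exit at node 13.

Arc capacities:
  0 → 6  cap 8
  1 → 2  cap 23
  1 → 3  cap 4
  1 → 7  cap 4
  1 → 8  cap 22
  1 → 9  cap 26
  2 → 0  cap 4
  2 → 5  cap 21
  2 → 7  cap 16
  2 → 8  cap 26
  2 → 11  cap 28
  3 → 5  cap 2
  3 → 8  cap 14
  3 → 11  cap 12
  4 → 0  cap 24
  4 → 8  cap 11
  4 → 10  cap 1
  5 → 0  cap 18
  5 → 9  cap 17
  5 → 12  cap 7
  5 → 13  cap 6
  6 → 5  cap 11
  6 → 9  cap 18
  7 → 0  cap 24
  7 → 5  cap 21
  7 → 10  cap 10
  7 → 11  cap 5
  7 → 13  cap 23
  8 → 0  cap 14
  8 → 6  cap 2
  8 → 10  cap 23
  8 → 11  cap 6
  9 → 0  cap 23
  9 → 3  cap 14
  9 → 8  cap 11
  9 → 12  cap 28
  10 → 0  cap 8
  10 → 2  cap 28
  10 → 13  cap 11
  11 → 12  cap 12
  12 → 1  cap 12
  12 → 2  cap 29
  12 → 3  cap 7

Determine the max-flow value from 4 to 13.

augment #1: 4→10→13 bottleneck 1, total now 1
augment #2: 4→8→10→13 bottleneck 10, total now 11
augment #3: 4→0→6→5→13 bottleneck 6, total now 17
augment #4: 4→8→10→2→7→13 bottleneck 1, total now 18
augment #5: 4→0→6→5→12→1→7→13 bottleneck 2, total now 20

Maximum flow value: 20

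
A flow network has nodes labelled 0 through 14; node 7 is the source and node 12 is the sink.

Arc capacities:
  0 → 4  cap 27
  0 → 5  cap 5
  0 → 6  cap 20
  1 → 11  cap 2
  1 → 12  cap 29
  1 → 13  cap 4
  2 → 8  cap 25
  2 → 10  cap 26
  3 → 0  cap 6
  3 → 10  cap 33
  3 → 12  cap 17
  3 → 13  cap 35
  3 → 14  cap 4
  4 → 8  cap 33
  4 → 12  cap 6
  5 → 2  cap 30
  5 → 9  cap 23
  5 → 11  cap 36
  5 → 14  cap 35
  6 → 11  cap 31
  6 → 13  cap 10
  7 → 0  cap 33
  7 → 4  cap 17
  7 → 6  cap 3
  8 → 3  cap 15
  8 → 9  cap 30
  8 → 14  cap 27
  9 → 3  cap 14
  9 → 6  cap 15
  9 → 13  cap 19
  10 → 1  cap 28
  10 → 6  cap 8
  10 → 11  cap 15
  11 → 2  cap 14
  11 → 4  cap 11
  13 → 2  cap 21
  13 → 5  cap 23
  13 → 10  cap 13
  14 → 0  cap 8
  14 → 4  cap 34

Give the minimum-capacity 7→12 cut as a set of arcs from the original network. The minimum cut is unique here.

augment #1: 7→4→12 push 6
augment #2: 7→4→8→3→12 push 11
augment #3: 7→0→4→8→3→12 push 4
augment #4: 7→0→5→9→3→12 push 2
augment #5: 7→6→13→10→1→12 push 3
augment #6: 7→0→5→2→10→1→12 push 3
augment #7: 7→0→6→13→10→1→12 push 7
augment #8: 7→0→6→11→2→10→1→12 push 13
augment #9: 7→0→4→8→9→3→10→1→12 push 2
max flow = 51; residual-reachable set from 7 gives S-side
cut edges (S→T): {(3,12), (4,12), (10,1)} total cap 51

Min-cut arcs: {(3,12), (4,12), (10,1)} (total capacity 51)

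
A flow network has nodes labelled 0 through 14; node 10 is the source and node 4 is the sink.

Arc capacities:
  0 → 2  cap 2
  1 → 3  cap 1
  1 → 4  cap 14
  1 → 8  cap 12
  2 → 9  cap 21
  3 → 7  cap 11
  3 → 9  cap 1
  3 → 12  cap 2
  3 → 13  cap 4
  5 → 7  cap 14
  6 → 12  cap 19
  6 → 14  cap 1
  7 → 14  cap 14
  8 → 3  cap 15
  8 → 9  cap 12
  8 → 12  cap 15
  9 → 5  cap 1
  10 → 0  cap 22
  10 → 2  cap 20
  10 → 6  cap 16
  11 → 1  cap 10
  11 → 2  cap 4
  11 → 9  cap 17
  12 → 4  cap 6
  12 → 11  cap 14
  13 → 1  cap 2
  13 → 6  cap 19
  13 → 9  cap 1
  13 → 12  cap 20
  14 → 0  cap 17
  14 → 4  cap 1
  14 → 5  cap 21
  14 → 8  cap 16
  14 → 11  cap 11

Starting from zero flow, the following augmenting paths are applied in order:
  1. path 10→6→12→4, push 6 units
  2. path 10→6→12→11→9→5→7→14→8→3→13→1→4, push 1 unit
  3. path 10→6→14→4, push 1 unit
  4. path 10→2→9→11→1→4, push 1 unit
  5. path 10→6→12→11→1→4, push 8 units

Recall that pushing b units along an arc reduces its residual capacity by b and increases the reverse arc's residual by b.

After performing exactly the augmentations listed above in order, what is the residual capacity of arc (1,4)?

after path 1 (10→6→12→4, push 6): res(1,4)=14
after path 2 (10→6→12→11→9→5→7→14→8→3→13→1→4, push 1): res(1,4)=13
after path 3 (10→6→14→4, push 1): res(1,4)=13
after path 4 (10→2→9→11→1→4, push 1): res(1,4)=12
after path 5 (10→6→12→11→1→4, push 8): res(1,4)=4

Residual capacity of (1,4): 4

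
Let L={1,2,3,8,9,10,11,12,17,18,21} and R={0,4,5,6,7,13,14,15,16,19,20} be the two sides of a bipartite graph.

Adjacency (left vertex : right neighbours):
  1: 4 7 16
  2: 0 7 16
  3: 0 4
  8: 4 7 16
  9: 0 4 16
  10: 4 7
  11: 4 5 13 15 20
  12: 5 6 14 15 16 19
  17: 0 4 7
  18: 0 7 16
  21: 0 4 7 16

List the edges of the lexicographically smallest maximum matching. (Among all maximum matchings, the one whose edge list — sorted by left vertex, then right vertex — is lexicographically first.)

|M| = 6 (so the lex-smallest maximum matching has 6 edges)
process left vertices in ascending order; for each, take the smallest-labelled available neighbour that still permits 6 edges overall, or leave it unmatched if none does
lex-smallest matching: {1-4, 2-0, 8-7, 9-16, 11-5, 12-6}

Lex-smallest maximum matching: {(1,4), (2,0), (8,7), (9,16), (11,5), (12,6)}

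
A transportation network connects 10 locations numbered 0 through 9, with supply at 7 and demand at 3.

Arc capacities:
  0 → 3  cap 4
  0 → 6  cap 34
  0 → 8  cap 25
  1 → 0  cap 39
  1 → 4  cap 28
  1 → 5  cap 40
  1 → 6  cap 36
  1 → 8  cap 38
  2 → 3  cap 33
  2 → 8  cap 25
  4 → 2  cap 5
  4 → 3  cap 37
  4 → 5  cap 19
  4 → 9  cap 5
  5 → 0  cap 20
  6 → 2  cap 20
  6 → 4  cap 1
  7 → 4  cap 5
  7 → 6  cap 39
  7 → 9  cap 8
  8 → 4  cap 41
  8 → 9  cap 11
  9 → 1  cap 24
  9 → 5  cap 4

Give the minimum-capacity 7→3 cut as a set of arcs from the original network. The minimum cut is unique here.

augment #1: 7→4→3 push 5
augment #2: 7→6→2→3 push 20
augment #3: 7→6→4→3 push 1
augment #4: 7→9→1→0→3 push 4
augment #5: 7→9→1→4→3 push 4
max flow = 34; residual-reachable set from 7 gives S-side
cut edges (S→T): {(6,2), (6,4), (7,4), (7,9)} total cap 34

Min-cut arcs: {(6,2), (6,4), (7,4), (7,9)} (total capacity 34)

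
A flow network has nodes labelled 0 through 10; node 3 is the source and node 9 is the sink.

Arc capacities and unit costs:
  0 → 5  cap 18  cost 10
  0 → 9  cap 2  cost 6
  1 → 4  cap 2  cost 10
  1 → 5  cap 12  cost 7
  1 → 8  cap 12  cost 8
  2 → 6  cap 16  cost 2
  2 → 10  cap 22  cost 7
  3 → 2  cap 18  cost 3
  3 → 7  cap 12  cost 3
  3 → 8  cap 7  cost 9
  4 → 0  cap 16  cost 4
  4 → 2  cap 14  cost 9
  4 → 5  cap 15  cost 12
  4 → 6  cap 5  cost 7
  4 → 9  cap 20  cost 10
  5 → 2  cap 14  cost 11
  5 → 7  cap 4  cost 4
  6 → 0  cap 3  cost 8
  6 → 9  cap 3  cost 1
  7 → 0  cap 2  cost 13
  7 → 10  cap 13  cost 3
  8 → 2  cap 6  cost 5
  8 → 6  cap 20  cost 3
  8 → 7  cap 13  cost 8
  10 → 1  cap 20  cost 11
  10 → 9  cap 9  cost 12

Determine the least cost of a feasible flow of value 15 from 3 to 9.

shortest-cost path #1: 3→2→6→9 push 3 @ unit cost 6 (adds 18)
shortest-cost path #2: 3→7→10→9 push 9 @ unit cost 18 (adds 162)
shortest-cost path #3: 3→2→6→0→9 push 2 @ unit cost 19 (adds 38)
shortest-cost path #4: 3→7→10→1→4→9 push 1 @ unit cost 37 (adds 37)
total cost = 255

Minimum cost for 15 units: 255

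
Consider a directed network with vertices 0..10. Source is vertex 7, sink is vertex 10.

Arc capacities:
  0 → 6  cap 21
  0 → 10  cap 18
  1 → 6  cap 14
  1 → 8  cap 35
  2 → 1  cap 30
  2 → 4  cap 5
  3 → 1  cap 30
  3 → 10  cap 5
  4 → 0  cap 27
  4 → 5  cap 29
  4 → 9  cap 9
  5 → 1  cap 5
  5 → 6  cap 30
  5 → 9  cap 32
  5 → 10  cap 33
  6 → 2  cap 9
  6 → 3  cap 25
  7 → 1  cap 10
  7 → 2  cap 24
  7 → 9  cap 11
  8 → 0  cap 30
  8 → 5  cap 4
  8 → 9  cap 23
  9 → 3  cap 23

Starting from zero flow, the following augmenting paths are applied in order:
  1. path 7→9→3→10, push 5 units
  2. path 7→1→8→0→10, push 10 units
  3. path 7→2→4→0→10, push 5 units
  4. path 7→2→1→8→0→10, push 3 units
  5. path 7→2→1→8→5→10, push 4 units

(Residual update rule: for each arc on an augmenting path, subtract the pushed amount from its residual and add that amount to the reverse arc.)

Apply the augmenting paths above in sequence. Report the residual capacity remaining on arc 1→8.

Residual capacity of (1,8): 18

after path 1 (7→9→3→10, push 5): res(1,8)=35
after path 2 (7→1→8→0→10, push 10): res(1,8)=25
after path 3 (7→2→4→0→10, push 5): res(1,8)=25
after path 4 (7→2→1→8→0→10, push 3): res(1,8)=22
after path 5 (7→2→1→8→5→10, push 4): res(1,8)=18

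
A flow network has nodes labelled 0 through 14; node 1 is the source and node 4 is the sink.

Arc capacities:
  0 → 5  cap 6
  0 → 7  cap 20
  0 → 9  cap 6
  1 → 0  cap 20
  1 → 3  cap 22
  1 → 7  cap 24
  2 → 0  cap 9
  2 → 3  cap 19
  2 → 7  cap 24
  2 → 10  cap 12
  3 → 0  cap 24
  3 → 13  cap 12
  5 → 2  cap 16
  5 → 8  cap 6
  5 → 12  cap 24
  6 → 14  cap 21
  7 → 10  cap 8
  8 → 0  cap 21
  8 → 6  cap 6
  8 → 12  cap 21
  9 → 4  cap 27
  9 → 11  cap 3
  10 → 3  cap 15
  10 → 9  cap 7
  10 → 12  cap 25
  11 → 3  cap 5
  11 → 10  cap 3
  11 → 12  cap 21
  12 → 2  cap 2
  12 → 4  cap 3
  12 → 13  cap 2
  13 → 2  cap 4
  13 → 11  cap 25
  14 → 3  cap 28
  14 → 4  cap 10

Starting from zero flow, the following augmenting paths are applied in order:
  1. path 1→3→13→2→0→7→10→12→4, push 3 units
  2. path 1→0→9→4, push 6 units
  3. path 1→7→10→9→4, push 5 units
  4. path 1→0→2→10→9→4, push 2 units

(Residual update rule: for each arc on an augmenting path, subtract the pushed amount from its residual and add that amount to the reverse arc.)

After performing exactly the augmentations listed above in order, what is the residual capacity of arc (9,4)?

Residual capacity of (9,4): 14

after path 1 (1→3→13→2→0→7→10→12→4, push 3): res(9,4)=27
after path 2 (1→0→9→4, push 6): res(9,4)=21
after path 3 (1→7→10→9→4, push 5): res(9,4)=16
after path 4 (1→0→2→10→9→4, push 2): res(9,4)=14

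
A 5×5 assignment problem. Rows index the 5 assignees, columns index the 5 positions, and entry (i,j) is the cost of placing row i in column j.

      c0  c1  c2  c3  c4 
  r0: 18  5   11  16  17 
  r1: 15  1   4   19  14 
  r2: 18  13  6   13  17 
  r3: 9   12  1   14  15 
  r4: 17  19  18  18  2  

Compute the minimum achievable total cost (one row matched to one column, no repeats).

Minimum assignment cost: 33

optimal assignment: row0→col1 (cost 5), row1→col2 (cost 4), row2→col3 (cost 13), row3→col0 (cost 9), row4→col4 (cost 2)
total = 5 + 4 + 13 + 9 + 2 = 33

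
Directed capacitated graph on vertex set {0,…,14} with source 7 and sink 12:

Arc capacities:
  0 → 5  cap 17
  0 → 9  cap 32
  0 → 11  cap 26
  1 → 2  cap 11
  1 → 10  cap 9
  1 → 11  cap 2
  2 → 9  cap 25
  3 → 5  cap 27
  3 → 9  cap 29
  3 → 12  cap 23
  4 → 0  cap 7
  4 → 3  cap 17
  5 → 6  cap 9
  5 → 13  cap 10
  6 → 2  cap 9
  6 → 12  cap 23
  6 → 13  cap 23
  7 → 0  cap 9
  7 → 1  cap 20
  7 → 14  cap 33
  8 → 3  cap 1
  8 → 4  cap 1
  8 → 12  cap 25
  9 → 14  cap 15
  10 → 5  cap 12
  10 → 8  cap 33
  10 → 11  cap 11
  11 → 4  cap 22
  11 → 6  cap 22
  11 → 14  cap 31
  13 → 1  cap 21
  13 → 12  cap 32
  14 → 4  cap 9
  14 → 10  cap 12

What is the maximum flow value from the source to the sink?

Maximum flow value: 41

augment #1: 7→0→5→6→12 bottleneck 9, total now 9
augment #2: 7→1→10→8→12 bottleneck 9, total now 18
augment #3: 7→1→11→6→12 bottleneck 2, total now 20
augment #4: 7→14→4→3→12 bottleneck 9, total now 29
augment #5: 7→14→10→8→12 bottleneck 12, total now 41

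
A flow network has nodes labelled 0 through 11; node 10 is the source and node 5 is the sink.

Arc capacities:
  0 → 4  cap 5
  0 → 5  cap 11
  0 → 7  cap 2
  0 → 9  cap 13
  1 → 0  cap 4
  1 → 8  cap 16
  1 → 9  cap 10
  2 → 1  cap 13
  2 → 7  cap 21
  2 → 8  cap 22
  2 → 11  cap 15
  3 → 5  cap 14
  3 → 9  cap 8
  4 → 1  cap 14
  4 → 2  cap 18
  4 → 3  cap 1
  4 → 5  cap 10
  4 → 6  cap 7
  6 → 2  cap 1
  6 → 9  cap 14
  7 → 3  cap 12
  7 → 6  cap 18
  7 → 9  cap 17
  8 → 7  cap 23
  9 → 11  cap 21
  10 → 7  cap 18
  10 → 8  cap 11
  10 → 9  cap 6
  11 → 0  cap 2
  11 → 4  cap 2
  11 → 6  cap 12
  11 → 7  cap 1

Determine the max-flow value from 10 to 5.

Maximum flow value: 17

augment #1: 10→7→3→5 bottleneck 12, total now 12
augment #2: 10→9→11→0→5 bottleneck 2, total now 14
augment #3: 10→9→11→4→5 bottleneck 2, total now 16
augment #4: 10→7→6→2→1→0→5 bottleneck 1, total now 17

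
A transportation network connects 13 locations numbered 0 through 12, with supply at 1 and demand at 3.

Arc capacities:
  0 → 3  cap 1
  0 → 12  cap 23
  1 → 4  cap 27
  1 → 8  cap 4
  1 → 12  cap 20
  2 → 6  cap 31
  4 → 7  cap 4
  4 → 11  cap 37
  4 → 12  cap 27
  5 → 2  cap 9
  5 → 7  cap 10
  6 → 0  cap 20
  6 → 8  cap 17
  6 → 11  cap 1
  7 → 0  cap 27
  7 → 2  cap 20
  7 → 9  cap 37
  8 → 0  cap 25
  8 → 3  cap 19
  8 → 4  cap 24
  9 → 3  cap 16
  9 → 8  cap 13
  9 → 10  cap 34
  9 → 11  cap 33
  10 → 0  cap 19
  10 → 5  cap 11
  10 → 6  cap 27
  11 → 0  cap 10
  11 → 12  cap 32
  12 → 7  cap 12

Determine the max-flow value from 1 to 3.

augment #1: 1→8→3 bottleneck 4, total now 4
augment #2: 1→4→7→0→3 bottleneck 1, total now 5
augment #3: 1→4→7→9→3 bottleneck 3, total now 8
augment #4: 1→12→7→9→3 bottleneck 12, total now 20
augment #5: 1→4→11→0→7→9→3 bottleneck 1, total now 21

Maximum flow value: 21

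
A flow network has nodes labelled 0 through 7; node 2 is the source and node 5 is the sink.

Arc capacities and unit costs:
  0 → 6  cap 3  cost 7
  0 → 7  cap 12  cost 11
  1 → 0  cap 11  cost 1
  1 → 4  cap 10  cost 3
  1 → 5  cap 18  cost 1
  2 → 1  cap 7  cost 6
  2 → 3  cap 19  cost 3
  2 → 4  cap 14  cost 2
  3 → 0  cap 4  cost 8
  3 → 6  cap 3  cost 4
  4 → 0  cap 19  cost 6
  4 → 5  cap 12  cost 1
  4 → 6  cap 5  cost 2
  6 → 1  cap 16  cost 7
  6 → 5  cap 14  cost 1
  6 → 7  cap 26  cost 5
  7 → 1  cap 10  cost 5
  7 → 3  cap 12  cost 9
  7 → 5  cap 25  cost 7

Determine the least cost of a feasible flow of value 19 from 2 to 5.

Minimum cost for 19 units: 81

shortest-cost path #1: 2→4→5 push 12 @ unit cost 3 (adds 36)
shortest-cost path #2: 2→4→6→5 push 2 @ unit cost 5 (adds 10)
shortest-cost path #3: 2→1→5 push 5 @ unit cost 7 (adds 35)
total cost = 81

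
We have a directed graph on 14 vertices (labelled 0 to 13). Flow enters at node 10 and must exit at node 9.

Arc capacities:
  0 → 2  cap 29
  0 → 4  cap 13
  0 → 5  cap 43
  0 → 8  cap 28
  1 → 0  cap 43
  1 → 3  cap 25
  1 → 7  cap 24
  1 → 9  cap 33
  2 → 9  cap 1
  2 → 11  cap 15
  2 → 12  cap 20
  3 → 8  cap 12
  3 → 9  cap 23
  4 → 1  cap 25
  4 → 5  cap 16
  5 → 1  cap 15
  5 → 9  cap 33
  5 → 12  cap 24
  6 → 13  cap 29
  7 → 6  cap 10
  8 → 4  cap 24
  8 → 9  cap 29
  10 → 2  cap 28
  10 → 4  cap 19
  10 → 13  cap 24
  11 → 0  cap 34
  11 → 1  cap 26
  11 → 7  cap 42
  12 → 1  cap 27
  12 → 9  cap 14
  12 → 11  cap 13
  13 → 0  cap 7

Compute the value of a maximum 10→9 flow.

augment #1: 10→2→9 bottleneck 1, total now 1
augment #2: 10→2→12→9 bottleneck 14, total now 15
augment #3: 10→4→1→9 bottleneck 19, total now 34
augment #4: 10→2→11→1→9 bottleneck 13, total now 47
augment #5: 10→13→0→5→9 bottleneck 7, total now 54

Maximum flow value: 54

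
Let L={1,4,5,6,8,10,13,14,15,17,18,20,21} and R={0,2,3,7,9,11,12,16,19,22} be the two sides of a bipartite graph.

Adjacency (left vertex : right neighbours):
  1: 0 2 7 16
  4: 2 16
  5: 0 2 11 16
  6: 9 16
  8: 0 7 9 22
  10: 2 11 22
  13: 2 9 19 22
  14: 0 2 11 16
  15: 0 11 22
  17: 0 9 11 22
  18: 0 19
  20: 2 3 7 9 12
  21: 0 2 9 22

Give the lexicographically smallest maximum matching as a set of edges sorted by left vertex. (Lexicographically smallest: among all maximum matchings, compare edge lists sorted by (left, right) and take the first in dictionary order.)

Lex-smallest maximum matching: {(1,0), (4,2), (5,11), (6,9), (8,7), (10,22), (13,19), (14,16), (20,3)}

|M| = 9 (so the lex-smallest maximum matching has 9 edges)
process left vertices in ascending order; for each, take the smallest-labelled available neighbour that still permits 9 edges overall, or leave it unmatched if none does
lex-smallest matching: {1-0, 4-2, 5-11, 6-9, 8-7, 10-22, 13-19, 14-16, 20-3}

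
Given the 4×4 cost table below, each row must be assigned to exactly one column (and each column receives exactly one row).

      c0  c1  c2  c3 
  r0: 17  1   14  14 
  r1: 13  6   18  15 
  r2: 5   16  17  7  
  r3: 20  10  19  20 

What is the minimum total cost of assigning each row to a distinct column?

one of 2 optimal assignments: row0→col1 (cost 1), row1→col0 (cost 13), row2→col3 (cost 7), row3→col2 (cost 19)
total = 1 + 13 + 7 + 19 = 40

Minimum assignment cost: 40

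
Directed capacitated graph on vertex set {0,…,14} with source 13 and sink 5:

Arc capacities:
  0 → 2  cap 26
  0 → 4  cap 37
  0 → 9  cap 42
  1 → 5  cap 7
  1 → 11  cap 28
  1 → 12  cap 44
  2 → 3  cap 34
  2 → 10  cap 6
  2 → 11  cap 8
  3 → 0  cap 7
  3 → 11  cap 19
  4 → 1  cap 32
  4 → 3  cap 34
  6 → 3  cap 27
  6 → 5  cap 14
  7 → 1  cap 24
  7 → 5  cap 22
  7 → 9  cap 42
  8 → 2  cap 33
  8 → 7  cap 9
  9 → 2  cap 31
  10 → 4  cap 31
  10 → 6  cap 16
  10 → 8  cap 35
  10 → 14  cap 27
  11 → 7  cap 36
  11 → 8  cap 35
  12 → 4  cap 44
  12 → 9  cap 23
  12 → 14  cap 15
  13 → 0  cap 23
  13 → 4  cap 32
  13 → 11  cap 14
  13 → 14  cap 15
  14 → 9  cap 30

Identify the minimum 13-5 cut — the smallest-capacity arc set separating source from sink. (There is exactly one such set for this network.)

augment #1: 13→4→1→5 push 7
augment #2: 13→11→7→5 push 14
augment #3: 13→0→2→10→6→5 push 6
augment #4: 13→0→2→11→7→5 push 8
max flow = 35; residual-reachable set from 13 gives S-side
cut edges (S→T): {(1,5), (2,10), (7,5)} total cap 35

Min-cut arcs: {(1,5), (2,10), (7,5)} (total capacity 35)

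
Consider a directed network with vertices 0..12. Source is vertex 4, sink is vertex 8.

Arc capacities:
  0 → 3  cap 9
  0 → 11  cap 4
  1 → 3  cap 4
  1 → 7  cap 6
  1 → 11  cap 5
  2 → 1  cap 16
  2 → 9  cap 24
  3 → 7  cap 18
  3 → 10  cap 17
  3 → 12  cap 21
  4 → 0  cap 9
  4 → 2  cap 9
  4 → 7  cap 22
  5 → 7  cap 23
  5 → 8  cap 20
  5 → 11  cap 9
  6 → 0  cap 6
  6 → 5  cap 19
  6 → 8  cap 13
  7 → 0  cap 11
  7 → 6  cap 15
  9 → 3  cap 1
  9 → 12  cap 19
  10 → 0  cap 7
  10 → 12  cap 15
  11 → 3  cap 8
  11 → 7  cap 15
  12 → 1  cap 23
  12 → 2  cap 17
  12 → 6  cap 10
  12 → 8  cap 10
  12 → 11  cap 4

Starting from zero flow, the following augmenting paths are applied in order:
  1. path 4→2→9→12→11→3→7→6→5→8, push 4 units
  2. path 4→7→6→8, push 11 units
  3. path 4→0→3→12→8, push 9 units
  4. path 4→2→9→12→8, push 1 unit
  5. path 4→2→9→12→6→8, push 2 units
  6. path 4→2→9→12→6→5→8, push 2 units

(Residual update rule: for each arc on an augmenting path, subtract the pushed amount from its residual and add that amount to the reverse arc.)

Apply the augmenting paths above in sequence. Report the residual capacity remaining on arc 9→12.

Residual capacity of (9,12): 10

after path 1 (4→2→9→12→11→3→7→6→5→8, push 4): res(9,12)=15
after path 2 (4→7→6→8, push 11): res(9,12)=15
after path 3 (4→0→3→12→8, push 9): res(9,12)=15
after path 4 (4→2→9→12→8, push 1): res(9,12)=14
after path 5 (4→2→9→12→6→8, push 2): res(9,12)=12
after path 6 (4→2→9→12→6→5→8, push 2): res(9,12)=10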